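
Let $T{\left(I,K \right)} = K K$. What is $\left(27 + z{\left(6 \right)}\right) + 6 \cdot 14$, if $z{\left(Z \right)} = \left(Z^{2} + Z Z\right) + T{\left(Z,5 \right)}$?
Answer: $208$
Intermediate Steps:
$T{\left(I,K \right)} = K^{2}$
$z{\left(Z \right)} = 25 + 2 Z^{2}$ ($z{\left(Z \right)} = \left(Z^{2} + Z Z\right) + 5^{2} = \left(Z^{2} + Z^{2}\right) + 25 = 2 Z^{2} + 25 = 25 + 2 Z^{2}$)
$\left(27 + z{\left(6 \right)}\right) + 6 \cdot 14 = \left(27 + \left(25 + 2 \cdot 6^{2}\right)\right) + 6 \cdot 14 = \left(27 + \left(25 + 2 \cdot 36\right)\right) + 84 = \left(27 + \left(25 + 72\right)\right) + 84 = \left(27 + 97\right) + 84 = 124 + 84 = 208$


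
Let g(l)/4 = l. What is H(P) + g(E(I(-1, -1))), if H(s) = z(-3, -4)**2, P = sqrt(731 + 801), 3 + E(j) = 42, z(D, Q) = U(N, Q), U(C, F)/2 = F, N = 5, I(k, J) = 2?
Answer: 220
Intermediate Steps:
U(C, F) = 2*F
z(D, Q) = 2*Q
E(j) = 39 (E(j) = -3 + 42 = 39)
g(l) = 4*l
P = 2*sqrt(383) (P = sqrt(1532) = 2*sqrt(383) ≈ 39.141)
H(s) = 64 (H(s) = (2*(-4))**2 = (-8)**2 = 64)
H(P) + g(E(I(-1, -1))) = 64 + 4*39 = 64 + 156 = 220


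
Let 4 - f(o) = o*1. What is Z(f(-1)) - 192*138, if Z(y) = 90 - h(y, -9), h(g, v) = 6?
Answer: -26412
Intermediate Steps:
f(o) = 4 - o
Z(y) = 84 (Z(y) = 90 - 1*6 = 90 - 6 = 84)
Z(f(-1)) - 192*138 = 84 - 192*138 = 84 - 1*26496 = 84 - 26496 = -26412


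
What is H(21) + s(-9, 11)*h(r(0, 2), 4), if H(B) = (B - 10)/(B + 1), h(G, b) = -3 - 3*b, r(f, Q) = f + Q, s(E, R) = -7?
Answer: 211/2 ≈ 105.50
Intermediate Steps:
r(f, Q) = Q + f
H(B) = (-10 + B)/(1 + B)
H(21) + s(-9, 11)*h(r(0, 2), 4) = (-10 + 21)/(1 + 21) - 7*(-3 - 3*4) = 11/22 - 7*(-3 - 12) = (1/22)*11 - 7*(-15) = ½ + 105 = 211/2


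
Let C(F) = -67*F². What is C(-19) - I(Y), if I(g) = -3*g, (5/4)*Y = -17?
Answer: -121139/5 ≈ -24228.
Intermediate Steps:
Y = -68/5 (Y = (⅘)*(-17) = -68/5 ≈ -13.600)
C(-19) - I(Y) = -67*(-19)² - (-3)*(-68)/5 = -67*361 - 1*204/5 = -24187 - 204/5 = -121139/5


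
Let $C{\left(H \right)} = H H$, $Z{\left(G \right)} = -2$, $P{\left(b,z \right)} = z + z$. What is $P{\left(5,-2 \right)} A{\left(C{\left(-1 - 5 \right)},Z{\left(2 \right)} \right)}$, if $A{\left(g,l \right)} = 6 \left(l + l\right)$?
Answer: $96$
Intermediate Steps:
$P{\left(b,z \right)} = 2 z$
$C{\left(H \right)} = H^{2}$
$A{\left(g,l \right)} = 12 l$ ($A{\left(g,l \right)} = 6 \cdot 2 l = 12 l$)
$P{\left(5,-2 \right)} A{\left(C{\left(-1 - 5 \right)},Z{\left(2 \right)} \right)} = 2 \left(-2\right) 12 \left(-2\right) = \left(-4\right) \left(-24\right) = 96$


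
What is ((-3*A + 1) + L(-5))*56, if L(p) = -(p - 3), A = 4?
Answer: -168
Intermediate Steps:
L(p) = 3 - p (L(p) = -(-3 + p) = 3 - p)
((-3*A + 1) + L(-5))*56 = ((-3*4 + 1) + (3 - 1*(-5)))*56 = ((-12 + 1) + (3 + 5))*56 = (-11 + 8)*56 = -3*56 = -168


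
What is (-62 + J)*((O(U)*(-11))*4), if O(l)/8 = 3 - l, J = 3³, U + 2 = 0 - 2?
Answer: 86240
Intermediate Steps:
U = -4 (U = -2 + (0 - 2) = -2 - 2 = -4)
J = 27
O(l) = 24 - 8*l (O(l) = 8*(3 - l) = 24 - 8*l)
(-62 + J)*((O(U)*(-11))*4) = (-62 + 27)*(((24 - 8*(-4))*(-11))*4) = -35*(24 + 32)*(-11)*4 = -35*56*(-11)*4 = -(-21560)*4 = -35*(-2464) = 86240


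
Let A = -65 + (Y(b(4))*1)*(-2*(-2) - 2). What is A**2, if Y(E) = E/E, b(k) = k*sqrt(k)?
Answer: 3969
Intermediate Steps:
b(k) = k**(3/2)
Y(E) = 1
A = -63 (A = -65 + (1*1)*(-2*(-2) - 2) = -65 + 1*(4 - 2) = -65 + 1*2 = -65 + 2 = -63)
A**2 = (-63)**2 = 3969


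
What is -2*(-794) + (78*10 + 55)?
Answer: 2423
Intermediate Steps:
-2*(-794) + (78*10 + 55) = 1588 + (780 + 55) = 1588 + 835 = 2423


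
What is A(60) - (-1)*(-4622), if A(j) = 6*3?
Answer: -4604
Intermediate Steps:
A(j) = 18
A(60) - (-1)*(-4622) = 18 - (-1)*(-4622) = 18 - 1*4622 = 18 - 4622 = -4604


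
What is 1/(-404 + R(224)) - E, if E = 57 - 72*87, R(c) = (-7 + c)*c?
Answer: 299202229/48204 ≈ 6207.0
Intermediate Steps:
R(c) = c*(-7 + c)
E = -6207 (E = 57 - 6264 = -6207)
1/(-404 + R(224)) - E = 1/(-404 + 224*(-7 + 224)) - 1*(-6207) = 1/(-404 + 224*217) + 6207 = 1/(-404 + 48608) + 6207 = 1/48204 + 6207 = 299202229/48204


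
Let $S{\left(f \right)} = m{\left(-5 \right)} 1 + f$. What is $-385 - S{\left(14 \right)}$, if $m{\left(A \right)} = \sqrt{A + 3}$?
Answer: $-399 - i \sqrt{2} \approx -399.0 - 1.4142 i$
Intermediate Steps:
$m{\left(A \right)} = \sqrt{3 + A}$
$S{\left(f \right)} = f + i \sqrt{2}$ ($S{\left(f \right)} = \sqrt{3 - 5} \cdot 1 + f = \sqrt{-2} \cdot 1 + f = i \sqrt{2} \cdot 1 + f = i \sqrt{2} + f = f + i \sqrt{2}$)
$-385 - S{\left(14 \right)} = -385 - \left(14 + i \sqrt{2}\right) = -399 - i \sqrt{2}$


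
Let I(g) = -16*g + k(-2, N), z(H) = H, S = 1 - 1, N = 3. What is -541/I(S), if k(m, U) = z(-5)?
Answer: 541/5 ≈ 108.20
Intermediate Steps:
S = 0
k(m, U) = -5
I(g) = -5 - 16*g (I(g) = -16*g - 5 = -5 - 16*g)
-541/I(S) = -541/(-5 - 16*0) = -541/(-5 + 0) = -541/(-5) = -541*(-1/5) = 541/5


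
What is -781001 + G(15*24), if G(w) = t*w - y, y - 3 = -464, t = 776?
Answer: -501180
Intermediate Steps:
y = -461 (y = 3 - 464 = -461)
G(w) = 461 + 776*w (G(w) = 776*w - 1*(-461) = 776*w + 461 = 461 + 776*w)
-781001 + G(15*24) = -781001 + (461 + 776*(15*24)) = -781001 + (461 + 776*360) = -781001 + (461 + 279360) = -781001 + 279821 = -501180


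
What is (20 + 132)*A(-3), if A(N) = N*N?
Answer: 1368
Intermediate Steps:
A(N) = N**2
(20 + 132)*A(-3) = (20 + 132)*(-3)**2 = 152*9 = 1368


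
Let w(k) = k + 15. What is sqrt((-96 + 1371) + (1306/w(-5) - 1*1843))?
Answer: 27*I*sqrt(15)/5 ≈ 20.914*I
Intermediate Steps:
w(k) = 15 + k
sqrt((-96 + 1371) + (1306/w(-5) - 1*1843)) = sqrt((-96 + 1371) + (1306/(15 - 5) - 1*1843)) = sqrt(1275 + (1306/10 - 1843)) = sqrt(1275 + (1306*(1/10) - 1843)) = sqrt(1275 + (653/5 - 1843)) = sqrt(1275 - 8562/5) = sqrt(-2187/5) = 27*I*sqrt(15)/5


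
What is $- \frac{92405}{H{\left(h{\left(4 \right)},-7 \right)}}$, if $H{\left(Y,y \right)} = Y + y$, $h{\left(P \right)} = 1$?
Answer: $\frac{92405}{6} \approx 15401.0$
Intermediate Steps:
$- \frac{92405}{H{\left(h{\left(4 \right)},-7 \right)}} = - \frac{92405}{1 - 7} = - \frac{92405}{-6} = \left(-92405\right) \left(- \frac{1}{6}\right) = \frac{92405}{6}$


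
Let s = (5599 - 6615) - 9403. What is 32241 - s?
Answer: 42660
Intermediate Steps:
s = -10419 (s = -1016 - 9403 = -10419)
32241 - s = 32241 - 1*(-10419) = 32241 + 10419 = 42660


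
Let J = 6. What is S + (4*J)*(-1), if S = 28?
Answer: 4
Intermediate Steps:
S + (4*J)*(-1) = 28 + (4*6)*(-1) = 28 + 24*(-1) = 28 - 24 = 4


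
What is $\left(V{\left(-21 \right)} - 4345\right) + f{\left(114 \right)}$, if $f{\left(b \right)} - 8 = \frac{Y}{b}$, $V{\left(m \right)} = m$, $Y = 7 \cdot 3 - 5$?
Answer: $- \frac{248398}{57} \approx -4357.9$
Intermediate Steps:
$Y = 16$ ($Y = 21 - 5 = 16$)
$f{\left(b \right)} = 8 + \frac{16}{b}$
$\left(V{\left(-21 \right)} - 4345\right) + f{\left(114 \right)} = \left(-21 - 4345\right) + \left(8 + \frac{16}{114}\right) = -4366 + \left(8 + 16 \cdot \frac{1}{114}\right) = -4366 + \left(8 + \frac{8}{57}\right) = -4366 + \frac{464}{57} = - \frac{248398}{57}$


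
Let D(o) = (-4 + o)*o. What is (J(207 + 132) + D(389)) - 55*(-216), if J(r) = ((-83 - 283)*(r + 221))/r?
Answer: 18197565/113 ≈ 1.6104e+5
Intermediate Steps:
J(r) = (-80886 - 366*r)/r (J(r) = (-366*(221 + r))/r = (-80886 - 366*r)/r)
D(o) = o*(-4 + o)
(J(207 + 132) + D(389)) - 55*(-216) = ((-366 - 80886/(207 + 132)) + 389*(-4 + 389)) - 55*(-216) = ((-366 - 80886/339) + 389*385) + 11880 = ((-366 - 80886*1/339) + 149765) + 11880 = ((-366 - 26962/113) + 149765) + 11880 = (-68320/113 + 149765) + 11880 = 16855125/113 + 11880 = 18197565/113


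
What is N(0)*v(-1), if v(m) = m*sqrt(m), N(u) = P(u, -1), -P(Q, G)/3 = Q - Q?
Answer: 0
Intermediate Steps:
P(Q, G) = 0 (P(Q, G) = -3*(Q - Q) = -3*0 = 0)
N(u) = 0
v(m) = m**(3/2)
N(0)*v(-1) = 0*(-1)**(3/2) = 0*(-I) = 0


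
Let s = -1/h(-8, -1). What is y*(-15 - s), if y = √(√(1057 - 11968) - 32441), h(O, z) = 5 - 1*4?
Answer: -14*√(-32441 + I*√10911) ≈ -4.0596 - 2521.6*I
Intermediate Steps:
h(O, z) = 1 (h(O, z) = 5 - 4 = 1)
y = √(-32441 + I*√10911) (y = √(√(-10911) - 32441) = √(I*√10911 - 32441) = √(-32441 + I*√10911) ≈ 0.29 + 180.11*I)
s = -1 (s = -1/1 = -1*1 = -1)
y*(-15 - s) = √(-32441 + I*√10911)*(-15 - 1*(-1)) = √(-32441 + I*√10911)*(-15 + 1) = √(-32441 + I*√10911)*(-14) = -14*√(-32441 + I*√10911)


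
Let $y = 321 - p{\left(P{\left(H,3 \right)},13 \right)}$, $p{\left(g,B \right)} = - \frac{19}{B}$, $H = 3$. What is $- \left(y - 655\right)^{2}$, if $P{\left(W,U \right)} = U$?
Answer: $- \frac{18688329}{169} \approx -1.1058 \cdot 10^{5}$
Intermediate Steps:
$y = \frac{4192}{13}$ ($y = 321 - - \frac{19}{13} = 321 + \frac{19}{13} = \frac{4192}{13} \approx 322.46$)
$- \left(y - 655\right)^{2} = - \left(\frac{4192}{13} - 655\right)^{2} = - \left(- \frac{4323}{13}\right)^{2} = \left(-1\right) \frac{18688329}{169} = - \frac{18688329}{169}$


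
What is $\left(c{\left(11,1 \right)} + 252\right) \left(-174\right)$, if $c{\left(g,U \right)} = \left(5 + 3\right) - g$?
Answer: $-43326$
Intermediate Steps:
$c{\left(g,U \right)} = 8 - g$
$\left(c{\left(11,1 \right)} + 252\right) \left(-174\right) = \left(\left(8 - 11\right) + 252\right) \left(-174\right) = \left(-3 + 252\right) \left(-174\right) = 249 \left(-174\right) = -43326$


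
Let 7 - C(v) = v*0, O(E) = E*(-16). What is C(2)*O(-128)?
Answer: 14336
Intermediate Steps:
O(E) = -16*E
C(v) = 7 (C(v) = 7 - v*0 = 7 - 1*0 = 7 + 0 = 7)
C(2)*O(-128) = 7*(-16*(-128)) = 7*2048 = 14336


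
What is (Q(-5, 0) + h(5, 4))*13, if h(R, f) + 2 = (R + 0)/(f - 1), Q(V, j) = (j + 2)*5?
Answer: 377/3 ≈ 125.67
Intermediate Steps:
Q(V, j) = 10 + 5*j (Q(V, j) = (2 + j)*5 = 10 + 5*j)
h(R, f) = -2 + R/(-1 + f) (h(R, f) = -2 + (R + 0)/(f - 1) = -2 + R/(-1 + f))
(Q(-5, 0) + h(5, 4))*13 = ((10 + 5*0) + (2 + 5 - 2*4)/(-1 + 4))*13 = ((10 + 0) + (2 + 5 - 8)/3)*13 = (10 + (⅓)*(-1))*13 = (10 - ⅓)*13 = (29/3)*13 = 377/3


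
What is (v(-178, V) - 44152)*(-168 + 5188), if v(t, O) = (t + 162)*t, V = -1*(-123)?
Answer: -207346080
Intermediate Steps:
V = 123
v(t, O) = t*(162 + t) (v(t, O) = (162 + t)*t = t*(162 + t))
(v(-178, V) - 44152)*(-168 + 5188) = (-178*(162 - 178) - 44152)*(-168 + 5188) = (-178*(-16) - 44152)*5020 = (2848 - 44152)*5020 = -41304*5020 = -207346080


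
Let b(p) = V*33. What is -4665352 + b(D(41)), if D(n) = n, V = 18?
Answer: -4664758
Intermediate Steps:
b(p) = 594 (b(p) = 18*33 = 594)
-4665352 + b(D(41)) = -4665352 + 594 = -4664758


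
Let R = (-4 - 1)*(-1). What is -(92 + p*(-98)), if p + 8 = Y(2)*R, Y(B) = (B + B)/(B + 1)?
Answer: -668/3 ≈ -222.67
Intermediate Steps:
R = 5 (R = -5*(-1) = 5)
Y(B) = 2*B/(1 + B) (Y(B) = (2*B)/(1 + B) = 2*B/(1 + B))
p = -4/3 (p = -8 + (2*2/(1 + 2))*5 = -8 + (2*2/3)*5 = -8 + (2*2*(1/3))*5 = -8 + (4/3)*5 = -8 + 20/3 = -4/3 ≈ -1.3333)
-(92 + p*(-98)) = -(92 - 4/3*(-98)) = -(92 + 392/3) = -1*668/3 = -668/3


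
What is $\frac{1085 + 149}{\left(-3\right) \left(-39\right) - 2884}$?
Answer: $- \frac{1234}{2767} \approx -0.44597$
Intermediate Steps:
$\frac{1085 + 149}{\left(-3\right) \left(-39\right) - 2884} = \frac{1234}{117 - 2884} = \frac{1234}{-2767} = 1234 \left(- \frac{1}{2767}\right) = - \frac{1234}{2767}$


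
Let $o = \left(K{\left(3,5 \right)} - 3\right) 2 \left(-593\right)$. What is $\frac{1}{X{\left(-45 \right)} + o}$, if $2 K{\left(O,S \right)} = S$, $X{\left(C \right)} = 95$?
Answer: $\frac{1}{688} \approx 0.0014535$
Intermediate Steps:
$K{\left(O,S \right)} = \frac{S}{2}$
$o = 593$ ($o = \left(\frac{1}{2} \cdot 5 - 3\right) 2 \left(-593\right) = \left(\frac{5}{2} - 3\right) 2 \left(-593\right) = \left(- \frac{1}{2}\right) 2 \left(-593\right) = \left(-1\right) \left(-593\right) = 593$)
$\frac{1}{X{\left(-45 \right)} + o} = \frac{1}{95 + 593} = \frac{1}{688}$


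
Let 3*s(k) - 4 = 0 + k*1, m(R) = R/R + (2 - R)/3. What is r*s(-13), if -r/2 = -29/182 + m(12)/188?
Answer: -8815/8554 ≈ -1.0305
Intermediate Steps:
m(R) = 5/3 - R/3 (m(R) = 1 + (2 - R)*(1/3) = 1 + (2/3 - R/3) = 5/3 - R/3)
s(k) = 4/3 + k/3 (s(k) = 4/3 + (0 + k*1)/3 = 4/3 + (0 + k)/3 = 4/3 + k/3)
r = 8815/25662 (r = -2*(-29/182 + (5/3 - 1/3*12)/188) = -2*(-29*1/182 + (5/3 - 4)*(1/188)) = -2*(-29/182 - 7/3*1/188) = -2*(-29/182 - 7/564) = -2*(-8815/51324) = 8815/25662 ≈ 0.34350)
r*s(-13) = 8815*(4/3 + (1/3)*(-13))/25662 = 8815*(4/3 - 13/3)/25662 = (8815/25662)*(-3) = -8815/8554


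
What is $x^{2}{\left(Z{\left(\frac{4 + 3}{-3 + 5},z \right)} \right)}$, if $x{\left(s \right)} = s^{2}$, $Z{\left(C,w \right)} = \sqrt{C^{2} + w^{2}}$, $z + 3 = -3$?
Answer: $\frac{37249}{16} \approx 2328.1$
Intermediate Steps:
$z = -6$ ($z = -3 - 3 = -6$)
$x^{2}{\left(Z{\left(\frac{4 + 3}{-3 + 5},z \right)} \right)} = \left(\left(\sqrt{\left(\frac{4 + 3}{-3 + 5}\right)^{2} + \left(-6\right)^{2}}\right)^{2}\right)^{2} = \left(\left(\sqrt{\left(\frac{7}{2}\right)^{2} + 36}\right)^{2}\right)^{2} = \left(\left(\sqrt{\frac{49}{4} + 36}\right)^{2}\right)^{2} = \left(\left(\sqrt{\frac{193}{4}}\right)^{2}\right)^{2} = \left(\left(\frac{\sqrt{193}}{2}\right)^{2}\right)^{2} = \left(\frac{193}{4}\right)^{2} = \frac{37249}{16}$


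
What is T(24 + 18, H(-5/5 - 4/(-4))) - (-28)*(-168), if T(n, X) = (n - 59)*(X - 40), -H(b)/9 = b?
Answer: -4024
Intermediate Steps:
H(b) = -9*b
T(n, X) = (-59 + n)*(-40 + X)
T(24 + 18, H(-5/5 - 4/(-4))) - (-28)*(-168) = (2360 - (-531)*(-5/5 - 4/(-4)) - 40*(24 + 18) + (-9*(-5/5 - 4/(-4)))*(24 + 18)) - (-28)*(-168) = (2360 - (-531)*(-5*1/5 - 4*(-1/4)) - 40*42 - 9*(-5*1/5 - 4*(-1/4))*42) - 1*4704 = (2360 - (-531)*(-1 + 1) - 1680 - 9*(-1 + 1)*42) - 4704 = (2360 - (-531)*0 - 1680 - 9*0*42) - 4704 = (2360 - 59*0 - 1680 + 0*42) - 4704 = (2360 + 0 - 1680 + 0) - 4704 = 680 - 4704 = -4024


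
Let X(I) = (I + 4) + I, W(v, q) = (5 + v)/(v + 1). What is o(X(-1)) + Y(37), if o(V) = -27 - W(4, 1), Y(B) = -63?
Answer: -459/5 ≈ -91.800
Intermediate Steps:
W(v, q) = (5 + v)/(1 + v)
X(I) = 4 + 2*I (X(I) = (4 + I) + I = 4 + 2*I)
o(V) = -144/5 (o(V) = -27 - (5 + 4)/(1 + 4) = -27 - 9/5 = -144/5)
o(X(-1)) + Y(37) = -144/5 - 63 = -459/5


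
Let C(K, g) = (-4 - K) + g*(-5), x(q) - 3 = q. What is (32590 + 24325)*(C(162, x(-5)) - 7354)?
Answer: -427431650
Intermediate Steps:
x(q) = 3 + q
C(K, g) = -4 - K - 5*g (C(K, g) = (-4 - K) - 5*g = -4 - K - 5*g)
(32590 + 24325)*(C(162, x(-5)) - 7354) = (32590 + 24325)*((-4 - 1*162 - 5*(3 - 5)) - 7354) = 56915*((-4 - 162 - 5*(-2)) - 7354) = 56915*((-4 - 162 + 10) - 7354) = 56915*(-156 - 7354) = 56915*(-7510) = -427431650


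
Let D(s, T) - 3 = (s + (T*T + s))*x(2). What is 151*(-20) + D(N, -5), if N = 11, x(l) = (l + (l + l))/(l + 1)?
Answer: -2923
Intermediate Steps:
x(l) = 3*l/(1 + l) (x(l) = (l + 2*l)/(1 + l) = (3*l)/(1 + l) = 3*l/(1 + l))
D(s, T) = 3 + 2*T**2 + 4*s (D(s, T) = 3 + (s + (T*T + s))*(3*2/(1 + 2)) = 3 + (s + (T**2 + s))*(3*2/3) = 3 + (s + (s + T**2))*(3*2*(1/3)) = 3 + (T**2 + 2*s)*2 = 3 + (2*T**2 + 4*s) = 3 + 2*T**2 + 4*s)
151*(-20) + D(N, -5) = 151*(-20) + (3 + 2*(-5)**2 + 4*11) = -3020 + (3 + 2*25 + 44) = -3020 + (3 + 50 + 44) = -3020 + 97 = -2923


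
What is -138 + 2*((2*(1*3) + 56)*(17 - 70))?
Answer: -6710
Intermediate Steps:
-138 + 2*((2*(1*3) + 56)*(17 - 70)) = -138 + 2*((2*3 + 56)*(-53)) = -138 + 2*((6 + 56)*(-53)) = -138 + 2*(62*(-53)) = -138 + 2*(-3286) = -138 - 6572 = -6710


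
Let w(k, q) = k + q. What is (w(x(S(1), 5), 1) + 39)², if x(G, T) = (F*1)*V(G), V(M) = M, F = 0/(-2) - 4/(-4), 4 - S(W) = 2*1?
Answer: 1764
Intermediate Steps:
S(W) = 2 (S(W) = 4 - 2 = 2)
F = 1 (F = 0*(-½) - 4*(-¼) = 0 + 1 = 1)
x(G, T) = G (x(G, T) = (1*1)*G = 1*G = G)
(w(x(S(1), 5), 1) + 39)² = ((2 + 1) + 39)² = (3 + 39)² = 42² = 1764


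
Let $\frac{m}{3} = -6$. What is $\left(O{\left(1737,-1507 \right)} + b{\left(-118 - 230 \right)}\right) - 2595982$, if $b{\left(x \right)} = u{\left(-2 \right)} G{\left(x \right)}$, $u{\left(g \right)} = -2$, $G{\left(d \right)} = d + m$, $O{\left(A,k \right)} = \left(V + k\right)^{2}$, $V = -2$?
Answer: $-318169$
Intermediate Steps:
$m = -18$ ($m = 3 \left(-6\right) = -18$)
$O{\left(A,k \right)} = \left(-2 + k\right)^{2}$
$G{\left(d \right)} = -18 + d$ ($G{\left(d \right)} = d - 18 = -18 + d$)
$b{\left(x \right)} = 36 - 2 x$ ($b{\left(x \right)} = - 2 \left(-18 + x\right) = 36 - 2 x$)
$\left(O{\left(1737,-1507 \right)} + b{\left(-118 - 230 \right)}\right) - 2595982 = \left(\left(-2 - 1507\right)^{2} - \left(-36 + 2 \left(-118 - 230\right)\right)\right) - 2595982 = \left(\left(-1509\right)^{2} + \left(36 - -696\right)\right) - 2595982 = \left(2277081 + \left(36 + 696\right)\right) - 2595982 = \left(2277081 + 732\right) - 2595982 = 2277813 - 2595982 = -318169$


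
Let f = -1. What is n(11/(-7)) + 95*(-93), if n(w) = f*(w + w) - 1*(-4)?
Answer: -61795/7 ≈ -8827.9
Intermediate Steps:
n(w) = 4 - 2*w (n(w) = -(w + w) - 1*(-4) = -2*w + 4 = 4 - 2*w)
n(11/(-7)) + 95*(-93) = (4 - 22/(-7)) + 95*(-93) = (4 - 22*(-1)/7) - 8835 = (4 - 2*(-11/7)) - 8835 = (4 + 22/7) - 8835 = 50/7 - 8835 = -61795/7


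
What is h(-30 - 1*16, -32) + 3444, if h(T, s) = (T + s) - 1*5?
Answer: 3361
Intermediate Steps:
h(T, s) = -5 + T + s (h(T, s) = (T + s) - 5 = -5 + T + s)
h(-30 - 1*16, -32) + 3444 = (-5 + (-30 - 1*16) - 32) + 3444 = (-5 + (-30 - 16) - 32) + 3444 = (-5 - 46 - 32) + 3444 = -83 + 3444 = 3361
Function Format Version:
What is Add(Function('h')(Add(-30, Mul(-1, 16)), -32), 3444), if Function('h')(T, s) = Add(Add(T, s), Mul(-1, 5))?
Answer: 3361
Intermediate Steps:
Function('h')(T, s) = Add(-5, T, s) (Function('h')(T, s) = Add(Add(T, s), -5) = Add(-5, T, s))
Add(Function('h')(Add(-30, Mul(-1, 16)), -32), 3444) = Add(Add(-5, Add(-30, Mul(-1, 16)), -32), 3444) = Add(Add(-5, Add(-30, -16), -32), 3444) = Add(Add(-5, -46, -32), 3444) = Add(-83, 3444) = 3361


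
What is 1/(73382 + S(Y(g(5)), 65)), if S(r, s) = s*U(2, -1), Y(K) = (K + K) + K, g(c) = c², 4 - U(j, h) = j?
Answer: 1/73512 ≈ 1.3603e-5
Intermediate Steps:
U(j, h) = 4 - j
Y(K) = 3*K (Y(K) = 2*K + K = 3*K)
S(r, s) = 2*s (S(r, s) = s*(4 - 1*2) = s*(4 - 2) = s*2 = 2*s)
1/(73382 + S(Y(g(5)), 65)) = 1/(73382 + 2*65) = 1/(73382 + 130) = 1/73512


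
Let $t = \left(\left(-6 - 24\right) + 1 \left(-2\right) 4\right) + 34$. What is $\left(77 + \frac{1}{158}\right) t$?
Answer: $- \frac{24334}{79} \approx -308.03$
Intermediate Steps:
$t = -4$ ($t = \left(-30 - 8\right) + 34 = -38 + 34 = -4$)
$\left(77 + \frac{1}{158}\right) t = \left(77 + \frac{1}{158}\right) \left(-4\right) = \frac{12167}{158} \left(-4\right) = - \frac{24334}{79}$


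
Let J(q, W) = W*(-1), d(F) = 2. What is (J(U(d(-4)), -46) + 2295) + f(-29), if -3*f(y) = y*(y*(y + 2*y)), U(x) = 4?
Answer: 26730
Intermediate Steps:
f(y) = -y³ (f(y) = -y*y*(y + 2*y)/3 = -y*y*(3*y)/3 = -y*3*y²/3 = -y³)
J(q, W) = -W
(J(U(d(-4)), -46) + 2295) + f(-29) = (-1*(-46) + 2295) - 1*(-29)³ = (46 + 2295) - 1*(-24389) = 2341 + 24389 = 26730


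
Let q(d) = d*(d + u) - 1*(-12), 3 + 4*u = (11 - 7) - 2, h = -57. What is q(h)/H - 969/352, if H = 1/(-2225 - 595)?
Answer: -3251145129/352 ≈ -9.2362e+6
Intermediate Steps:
H = -1/2820 (H = 1/(-2820) = -1/2820 ≈ -0.00035461)
u = -¼ (u = -¾ + ((11 - 7) - 2)/4 = -¾ + (4 - 2)/4 = -¾ + (¼)*2 = -¾ + ½ = -¼ ≈ -0.25000)
q(d) = 12 + d*(-¼ + d) (q(d) = d*(d - ¼) - 1*(-12) = d*(-¼ + d) + 12 = 12 + d*(-¼ + d))
q(h)/H - 969/352 = (12 + (-57)² - ¼*(-57))/(-1/2820) - 969/352 = (12 + 3249 + 57/4)*(-2820) - 969*1/352 = (13101/4)*(-2820) - 969/352 = -9236205 - 969/352 = -3251145129/352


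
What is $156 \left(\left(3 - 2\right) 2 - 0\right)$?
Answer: $312$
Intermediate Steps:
$156 \left(\left(3 - 2\right) 2 - 0\right) = 156 \left(1 \cdot 2 + 0\right) = 156 \left(2 + 0\right) = 156 \cdot 2 = 312$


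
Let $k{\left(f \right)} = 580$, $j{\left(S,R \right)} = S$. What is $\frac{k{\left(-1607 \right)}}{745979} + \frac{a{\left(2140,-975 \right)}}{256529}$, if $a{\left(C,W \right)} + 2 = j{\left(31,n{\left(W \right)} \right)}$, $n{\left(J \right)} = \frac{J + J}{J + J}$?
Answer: $\frac{13109247}{14720403607} \approx 0.00089055$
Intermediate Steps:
$n{\left(J \right)} = 1$ ($n{\left(J \right)} = \frac{2 J}{2 J} = 2 J \frac{1}{2 J} = 1$)
$a{\left(C,W \right)} = 29$ ($a{\left(C,W \right)} = -2 + 31 = 29$)
$\frac{k{\left(-1607 \right)}}{745979} + \frac{a{\left(2140,-975 \right)}}{256529} = \frac{580}{745979} + \frac{29}{256529} = \frac{13109247}{14720403607}$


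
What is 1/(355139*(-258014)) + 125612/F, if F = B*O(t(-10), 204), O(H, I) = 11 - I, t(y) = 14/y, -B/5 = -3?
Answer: -11509932313627847/265271264273670 ≈ -43.389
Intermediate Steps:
B = 15 (B = -5*(-3) = 15)
F = -2895 (F = 15*(11 - 1*204) = 15*(11 - 204) = 15*(-193) = -2895)
1/(355139*(-258014)) + 125612/F = 1/(355139*(-258014)) + 125612/(-2895) = (1/355139)*(-1/258014) + 125612*(-1/2895) = -1/91630833946 - 125612/2895 = -11509932313627847/265271264273670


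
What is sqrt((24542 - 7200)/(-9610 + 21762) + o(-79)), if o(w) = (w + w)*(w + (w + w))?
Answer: 17*sqrt(24406393)/434 ≈ 193.51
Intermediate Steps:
o(w) = 6*w**2 (o(w) = (2*w)*(w + 2*w) = (2*w)*(3*w) = 6*w**2)
sqrt((24542 - 7200)/(-9610 + 21762) + o(-79)) = sqrt((24542 - 7200)/(-9610 + 21762) + 6*(-79)**2) = sqrt(17342/12152 + 6*6241) = sqrt(17342*(1/12152) + 37446) = sqrt(8671/6076 + 37446) = sqrt(227530567/6076) = 17*sqrt(24406393)/434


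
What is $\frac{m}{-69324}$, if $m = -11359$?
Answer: $\frac{11359}{69324} \approx 0.16385$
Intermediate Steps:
$\frac{m}{-69324} = - \frac{11359}{-69324} = \left(-11359\right) \left(- \frac{1}{69324}\right) = \frac{11359}{69324}$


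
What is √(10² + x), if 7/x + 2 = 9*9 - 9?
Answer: √10010/10 ≈ 10.005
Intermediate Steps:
x = ⅒ (x = 7/(-2 + (9*9 - 9)) = 7/(-2 + (81 - 9)) = 7/(-2 + 72) = 7/70 = 7*(1/70) = ⅒ ≈ 0.10000)
√(10² + x) = √(10² + ⅒) = √(100 + ⅒) = √(1001/10) = √10010/10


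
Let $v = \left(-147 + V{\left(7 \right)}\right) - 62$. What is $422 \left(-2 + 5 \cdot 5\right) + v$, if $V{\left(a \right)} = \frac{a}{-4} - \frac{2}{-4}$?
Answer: $\frac{37983}{4} \approx 9495.8$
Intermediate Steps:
$V{\left(a \right)} = \frac{1}{2} - \frac{a}{4}$ ($V{\left(a \right)} = a \left(- \frac{1}{4}\right) - - \frac{1}{2} = - \frac{a}{4} + \frac{1}{2} = \frac{1}{2} - \frac{a}{4}$)
$v = - \frac{841}{4}$ ($v = \left(-147 + \left(\frac{1}{2} - \frac{7}{4}\right)\right) - 62 = \left(-147 - \frac{5}{4}\right) - 62 = - \frac{593}{4} - 62 = - \frac{841}{4} \approx -210.25$)
$422 \left(-2 + 5 \cdot 5\right) + v = 422 \left(-2 + 5 \cdot 5\right) - \frac{841}{4} = 422 \left(-2 + 25\right) - \frac{841}{4} = 422 \cdot 23 - \frac{841}{4} = 9706 - \frac{841}{4} = \frac{37983}{4}$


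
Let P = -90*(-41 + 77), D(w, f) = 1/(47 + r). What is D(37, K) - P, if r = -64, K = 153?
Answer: 55079/17 ≈ 3239.9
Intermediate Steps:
D(w, f) = -1/17 (D(w, f) = 1/(47 - 64) = 1/(-17) = -1/17)
P = -3240 (P = -90*36 = -3240)
D(37, K) - P = -1/17 - 1*(-3240) = -1/17 + 3240 = 55079/17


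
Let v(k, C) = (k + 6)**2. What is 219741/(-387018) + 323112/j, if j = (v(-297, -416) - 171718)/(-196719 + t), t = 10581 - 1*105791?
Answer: 12168583012571149/11228295222 ≈ 1.0837e+6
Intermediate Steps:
v(k, C) = (6 + k)**2
t = -95210 (t = 10581 - 105791 = -95210)
j = 87037/291929 (j = ((6 - 297)**2 - 171718)/(-196719 - 95210) = ((-291)**2 - 171718)/(-291929) = (84681 - 171718)*(-1/291929) = -87037*(-1/291929) = 87037/291929 ≈ 0.29814)
219741/(-387018) + 323112/j = 219741/(-387018) + 323112/(87037/291929) = 219741*(-1/387018) + 323112*(291929/87037) = -73247/129006 + 94325763048/87037 = 12168583012571149/11228295222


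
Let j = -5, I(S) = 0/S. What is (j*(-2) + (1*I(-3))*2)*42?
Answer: 420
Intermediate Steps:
I(S) = 0
(j*(-2) + (1*I(-3))*2)*42 = (-5*(-2) + (1*0)*2)*42 = (10 + 0*2)*42 = (10 + 0)*42 = 10*42 = 420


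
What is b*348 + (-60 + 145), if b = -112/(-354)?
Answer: 11511/59 ≈ 195.10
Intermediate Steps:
b = 56/177 (b = -112*(-1/354) = 56/177 ≈ 0.31638)
b*348 + (-60 + 145) = (56/177)*348 + (-60 + 145) = 6496/59 + 85 = 11511/59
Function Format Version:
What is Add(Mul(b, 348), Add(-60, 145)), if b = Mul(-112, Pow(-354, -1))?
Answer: Rational(11511, 59) ≈ 195.10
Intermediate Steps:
b = Rational(56, 177) (b = Mul(-112, Rational(-1, 354)) = Rational(56, 177) ≈ 0.31638)
Add(Mul(b, 348), Add(-60, 145)) = Add(Mul(Rational(56, 177), 348), Add(-60, 145)) = Add(Rational(6496, 59), 85) = Rational(11511, 59)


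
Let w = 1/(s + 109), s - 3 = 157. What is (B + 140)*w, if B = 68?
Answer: 208/269 ≈ 0.77323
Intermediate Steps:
s = 160 (s = 3 + 157 = 160)
w = 1/269 (w = 1/(160 + 109) = 1/269 ≈ 0.0037175)
(B + 140)*w = (68 + 140)*(1/269) = 208*(1/269) = 208/269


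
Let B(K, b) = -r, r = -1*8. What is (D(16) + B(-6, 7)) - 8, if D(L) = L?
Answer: 16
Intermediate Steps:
r = -8
B(K, b) = 8 (B(K, b) = -1*(-8) = 8)
(D(16) + B(-6, 7)) - 8 = (16 + 8) - 8 = 24 - 8 = 16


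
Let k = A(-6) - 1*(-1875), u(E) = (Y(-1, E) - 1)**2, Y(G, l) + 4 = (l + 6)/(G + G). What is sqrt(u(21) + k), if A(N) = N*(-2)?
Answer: sqrt(8917)/2 ≈ 47.215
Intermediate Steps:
Y(G, l) = -4 + (6 + l)/(2*G) (Y(G, l) = -4 + (l + 6)/(G + G) = -4 + (6 + l)/((2*G)) = -4 + (6 + l)*(1/(2*G)) = -4 + (6 + l)/(2*G))
u(E) = (-8 - E/2)**2 (u(E) = ((1/2)*(6 + E - 8*(-1))/(-1) - 1)**2 = ((1/2)*(-1)*(6 + E + 8) - 1)**2 = ((1/2)*(-1)*(14 + E) - 1)**2 = ((-7 - E/2) - 1)**2 = (-8 - E/2)**2)
A(N) = -2*N
k = 1887 (k = -2*(-6) - 1*(-1875) = 12 + 1875 = 1887)
sqrt(u(21) + k) = sqrt((16 + 21)**2/4 + 1887) = sqrt((1/4)*37**2 + 1887) = sqrt((1/4)*1369 + 1887) = sqrt(1369/4 + 1887) = sqrt(8917/4) = sqrt(8917)/2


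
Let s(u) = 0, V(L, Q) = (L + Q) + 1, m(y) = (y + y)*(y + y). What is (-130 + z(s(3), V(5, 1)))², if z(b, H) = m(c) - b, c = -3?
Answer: 8836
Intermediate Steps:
m(y) = 4*y² (m(y) = (2*y)*(2*y) = 4*y²)
V(L, Q) = 1 + L + Q
z(b, H) = 36 - b (z(b, H) = 4*(-3)² - b = 4*9 - b = 36 - b)
(-130 + z(s(3), V(5, 1)))² = (-130 + (36 - 1*0))² = (-130 + (36 + 0))² = (-130 + 36)² = (-94)² = 8836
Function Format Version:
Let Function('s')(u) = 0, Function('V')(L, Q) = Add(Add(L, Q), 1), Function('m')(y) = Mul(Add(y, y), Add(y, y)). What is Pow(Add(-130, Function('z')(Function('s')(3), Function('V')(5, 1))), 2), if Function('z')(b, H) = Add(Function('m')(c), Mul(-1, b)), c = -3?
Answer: 8836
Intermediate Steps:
Function('m')(y) = Mul(4, Pow(y, 2)) (Function('m')(y) = Mul(Mul(2, y), Mul(2, y)) = Mul(4, Pow(y, 2)))
Function('V')(L, Q) = Add(1, L, Q)
Function('z')(b, H) = Add(36, Mul(-1, b)) (Function('z')(b, H) = Add(Mul(4, Pow(-3, 2)), Mul(-1, b)) = Add(Mul(4, 9), Mul(-1, b)) = Add(36, Mul(-1, b)))
Pow(Add(-130, Function('z')(Function('s')(3), Function('V')(5, 1))), 2) = Pow(Add(-130, Add(36, Mul(-1, 0))), 2) = Pow(Add(-130, Add(36, 0)), 2) = Pow(Add(-130, 36), 2) = Pow(-94, 2) = 8836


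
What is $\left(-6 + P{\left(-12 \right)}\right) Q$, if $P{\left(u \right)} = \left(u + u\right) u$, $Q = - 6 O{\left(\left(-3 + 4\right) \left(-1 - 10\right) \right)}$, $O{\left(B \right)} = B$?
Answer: $18612$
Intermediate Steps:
$Q = 66$ ($Q = - 6 \left(-3 + 4\right) \left(-1 - 10\right) = - 6 \cdot 1 \left(-1 - 10\right) = - 6 \cdot 1 \left(-11\right) = \left(-6\right) \left(-11\right) = 66$)
$P{\left(u \right)} = 2 u^{2}$ ($P{\left(u \right)} = 2 u u = 2 u^{2}$)
$\left(-6 + P{\left(-12 \right)}\right) Q = \left(-6 + 2 \left(-12\right)^{2}\right) 66 = \left(-6 + 2 \cdot 144\right) 66 = \left(-6 + 288\right) 66 = 282 \cdot 66 = 18612$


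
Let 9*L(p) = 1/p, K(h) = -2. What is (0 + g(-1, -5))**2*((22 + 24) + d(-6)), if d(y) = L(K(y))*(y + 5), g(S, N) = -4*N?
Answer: 165800/9 ≈ 18422.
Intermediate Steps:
L(p) = 1/(9*p)
d(y) = -5/18 - y/18 (d(y) = ((1/9)/(-2))*(y + 5) = ((1/9)*(-1/2))*(5 + y) = -(5 + y)/18 = -5/18 - y/18)
(0 + g(-1, -5))**2*((22 + 24) + d(-6)) = (0 - 4*(-5))**2*((22 + 24) + (-5/18 - 1/18*(-6))) = (0 + 20)**2*(46 + (-5/18 + 1/3)) = 20**2*(46 + 1/18) = 400*(829/18) = 165800/9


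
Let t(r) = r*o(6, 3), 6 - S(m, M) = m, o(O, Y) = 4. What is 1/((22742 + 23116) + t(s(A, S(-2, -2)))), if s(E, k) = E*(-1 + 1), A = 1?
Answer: 1/45858 ≈ 2.1806e-5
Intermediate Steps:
S(m, M) = 6 - m
s(E, k) = 0 (s(E, k) = E*0 = 0)
t(r) = 4*r (t(r) = r*4 = 4*r)
1/((22742 + 23116) + t(s(A, S(-2, -2)))) = 1/((22742 + 23116) + 4*0) = 1/(45858 + 0) = 1/45858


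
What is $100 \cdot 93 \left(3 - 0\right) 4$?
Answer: $111600$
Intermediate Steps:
$100 \cdot 93 \left(3 - 0\right) 4 = 9300 \left(3 + 0\right) 4 = 9300 \cdot 3 \cdot 4 = 9300 \cdot 12 = 111600$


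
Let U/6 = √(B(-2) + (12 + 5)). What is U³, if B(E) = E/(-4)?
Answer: 1890*√70 ≈ 15813.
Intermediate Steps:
B(E) = -E/4 (B(E) = E*(-¼) = -E/4)
U = 3*√70 (U = 6*√(-¼*(-2) + (12 + 5)) = 6*√(½ + 17) = 6*√(35/2) = 6*(√70/2) = 3*√70 ≈ 25.100)
U³ = (3*√70)³ = 1890*√70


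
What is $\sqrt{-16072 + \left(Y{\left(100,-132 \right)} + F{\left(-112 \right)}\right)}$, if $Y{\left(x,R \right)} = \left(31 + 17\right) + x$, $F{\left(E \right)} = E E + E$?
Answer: $6 i \sqrt{97} \approx 59.093 i$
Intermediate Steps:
$F{\left(E \right)} = E + E^{2}$ ($F{\left(E \right)} = E^{2} + E = E + E^{2}$)
$Y{\left(x,R \right)} = 48 + x$
$\sqrt{-16072 + \left(Y{\left(100,-132 \right)} + F{\left(-112 \right)}\right)} = \sqrt{-16072 + \left(\left(48 + 100\right) - 112 \left(1 - 112\right)\right)} = \sqrt{-16072 + \left(148 - -12432\right)} = \sqrt{-16072 + \left(148 + 12432\right)} = \sqrt{-16072 + 12580} = \sqrt{-3492} = 6 i \sqrt{97}$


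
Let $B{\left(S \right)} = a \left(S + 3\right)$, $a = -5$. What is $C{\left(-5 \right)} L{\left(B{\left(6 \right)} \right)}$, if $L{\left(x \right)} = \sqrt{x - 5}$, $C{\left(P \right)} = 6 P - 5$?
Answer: $- 175 i \sqrt{2} \approx - 247.49 i$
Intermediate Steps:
$B{\left(S \right)} = -15 - 5 S$ ($B{\left(S \right)} = - 5 \left(S + 3\right) = - 5 \left(3 + S\right) = -15 - 5 S$)
$C{\left(P \right)} = -5 + 6 P$
$L{\left(x \right)} = \sqrt{-5 + x}$
$C{\left(-5 \right)} L{\left(B{\left(6 \right)} \right)} = \left(-5 + 6 \left(-5\right)\right) \sqrt{-5 - 45} = \left(-5 - 30\right) \sqrt{-5 - 45} = - 35 \sqrt{-5 - 45} = - 35 \sqrt{-50} = - 35 \cdot 5 i \sqrt{2} = - 175 i \sqrt{2}$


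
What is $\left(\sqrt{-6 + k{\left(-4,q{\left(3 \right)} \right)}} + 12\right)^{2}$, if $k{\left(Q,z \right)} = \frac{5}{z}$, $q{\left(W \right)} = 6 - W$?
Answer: $\frac{\left(36 + i \sqrt{39}\right)^{2}}{9} \approx 139.67 + 49.96 i$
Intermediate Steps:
$\left(\sqrt{-6 + k{\left(-4,q{\left(3 \right)} \right)}} + 12\right)^{2} = \left(\sqrt{-6 + \frac{5}{6 - 3}} + 12\right)^{2} = \left(\sqrt{-6 + \frac{5}{3}} + 12\right)^{2} = \left(\sqrt{- \frac{13}{3}} + 12\right)^{2} = \left(\frac{i \sqrt{39}}{3} + 12\right)^{2} = \left(12 + \frac{i \sqrt{39}}{3}\right)^{2}$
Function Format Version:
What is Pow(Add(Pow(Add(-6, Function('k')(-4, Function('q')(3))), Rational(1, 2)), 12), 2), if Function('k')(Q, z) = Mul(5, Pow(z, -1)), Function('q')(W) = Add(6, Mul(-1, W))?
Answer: Mul(Rational(1, 9), Pow(Add(36, Mul(I, Pow(39, Rational(1, 2)))), 2)) ≈ Add(139.67, Mul(49.960, I))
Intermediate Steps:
Pow(Add(Pow(Add(-6, Function('k')(-4, Function('q')(3))), Rational(1, 2)), 12), 2) = Pow(Add(Pow(Add(-6, Mul(5, Pow(Add(6, Mul(-1, 3)), -1))), Rational(1, 2)), 12), 2) = Pow(Add(Pow(Add(-6, Mul(5, Pow(Add(6, -3), -1))), Rational(1, 2)), 12), 2) = Pow(Add(Pow(Add(-6, Mul(5, Pow(3, -1))), Rational(1, 2)), 12), 2) = Pow(Add(Pow(Add(-6, Mul(5, Rational(1, 3))), Rational(1, 2)), 12), 2) = Pow(Add(Pow(Add(-6, Rational(5, 3)), Rational(1, 2)), 12), 2) = Pow(Add(Pow(Rational(-13, 3), Rational(1, 2)), 12), 2) = Pow(Add(Mul(Rational(1, 3), I, Pow(39, Rational(1, 2))), 12), 2) = Pow(Add(12, Mul(Rational(1, 3), I, Pow(39, Rational(1, 2)))), 2)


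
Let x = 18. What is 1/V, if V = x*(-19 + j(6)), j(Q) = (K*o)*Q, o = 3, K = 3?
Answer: 1/630 ≈ 0.0015873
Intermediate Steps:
j(Q) = 9*Q (j(Q) = (3*3)*Q = 9*Q)
V = 630 (V = 18*(-19 + 9*6) = 18*(-19 + 54) = 18*35 = 630)
1/V = 1/630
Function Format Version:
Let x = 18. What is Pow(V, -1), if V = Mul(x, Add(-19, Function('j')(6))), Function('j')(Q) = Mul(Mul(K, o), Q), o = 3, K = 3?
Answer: Rational(1, 630) ≈ 0.0015873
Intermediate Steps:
Function('j')(Q) = Mul(9, Q) (Function('j')(Q) = Mul(Mul(3, 3), Q) = Mul(9, Q))
V = 630 (V = Mul(18, Add(-19, Mul(9, 6))) = Mul(18, Add(-19, 54)) = Mul(18, 35) = 630)
Pow(V, -1) = Pow(630, -1) = Rational(1, 630)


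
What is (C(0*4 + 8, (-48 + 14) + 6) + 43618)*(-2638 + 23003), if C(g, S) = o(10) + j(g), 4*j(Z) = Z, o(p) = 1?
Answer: 888341665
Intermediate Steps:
j(Z) = Z/4
C(g, S) = 1 + g/4
(C(0*4 + 8, (-48 + 14) + 6) + 43618)*(-2638 + 23003) = ((1 + (0*4 + 8)/4) + 43618)*(-2638 + 23003) = ((1 + (0 + 8)/4) + 43618)*20365 = ((1 + (¼)*8) + 43618)*20365 = ((1 + 2) + 43618)*20365 = (3 + 43618)*20365 = 43621*20365 = 888341665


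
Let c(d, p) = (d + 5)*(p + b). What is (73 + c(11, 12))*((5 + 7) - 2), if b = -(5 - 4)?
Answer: 2490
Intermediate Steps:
b = -1 (b = -1*1 = -1)
c(d, p) = (-1 + p)*(5 + d) (c(d, p) = (d + 5)*(p - 1) = (5 + d)*(-1 + p) = (-1 + p)*(5 + d))
(73 + c(11, 12))*((5 + 7) - 2) = (73 + (-5 - 1*11 + 5*12 + 11*12))*((5 + 7) - 2) = (73 + (-5 - 11 + 60 + 132))*(12 - 2) = (73 + 176)*10 = 249*10 = 2490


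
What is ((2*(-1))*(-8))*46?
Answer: 736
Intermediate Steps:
((2*(-1))*(-8))*46 = -2*(-8)*46 = 16*46 = 736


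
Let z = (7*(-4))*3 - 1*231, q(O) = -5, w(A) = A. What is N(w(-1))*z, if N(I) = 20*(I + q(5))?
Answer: 37800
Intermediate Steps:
z = -315 (z = -28*3 - 231 = -84 - 231 = -315)
N(I) = -100 + 20*I (N(I) = 20*(I - 5) = 20*(-5 + I) = -100 + 20*I)
N(w(-1))*z = (-100 + 20*(-1))*(-315) = (-100 - 20)*(-315) = -120*(-315) = 37800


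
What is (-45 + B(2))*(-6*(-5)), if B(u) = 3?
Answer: -1260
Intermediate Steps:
(-45 + B(2))*(-6*(-5)) = (-45 + 3)*(-6*(-5)) = -42*30 = -1260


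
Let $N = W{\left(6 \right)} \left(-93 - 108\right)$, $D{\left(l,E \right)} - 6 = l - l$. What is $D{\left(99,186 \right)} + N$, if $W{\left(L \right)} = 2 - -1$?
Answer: $-597$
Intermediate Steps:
$W{\left(L \right)} = 3$ ($W{\left(L \right)} = 2 + 1 = 3$)
$D{\left(l,E \right)} = 6$ ($D{\left(l,E \right)} = 6 + \left(l - l\right) = 6 + 0 = 6$)
$N = -603$ ($N = 3 \left(-93 - 108\right) = 3 \left(-201\right) = -603$)
$D{\left(99,186 \right)} + N = 6 - 603 = -597$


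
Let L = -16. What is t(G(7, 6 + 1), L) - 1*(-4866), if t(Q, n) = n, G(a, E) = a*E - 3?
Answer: 4850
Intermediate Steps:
G(a, E) = -3 + E*a (G(a, E) = E*a - 3 = -3 + E*a)
t(G(7, 6 + 1), L) - 1*(-4866) = -16 - 1*(-4866) = -16 + 4866 = 4850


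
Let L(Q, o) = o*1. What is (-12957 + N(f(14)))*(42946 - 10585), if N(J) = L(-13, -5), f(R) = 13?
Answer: -419463282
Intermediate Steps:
L(Q, o) = o
N(J) = -5
(-12957 + N(f(14)))*(42946 - 10585) = (-12957 - 5)*(42946 - 10585) = -12962*32361 = -419463282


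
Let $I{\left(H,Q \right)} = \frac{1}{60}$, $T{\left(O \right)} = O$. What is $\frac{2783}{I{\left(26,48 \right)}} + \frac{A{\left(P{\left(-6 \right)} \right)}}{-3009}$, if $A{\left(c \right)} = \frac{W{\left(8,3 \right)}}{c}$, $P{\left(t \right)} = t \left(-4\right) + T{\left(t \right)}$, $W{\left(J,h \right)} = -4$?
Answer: $\frac{4521985382}{27081} \approx 1.6698 \cdot 10^{5}$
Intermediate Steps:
$I{\left(H,Q \right)} = \frac{1}{60}$
$P{\left(t \right)} = - 3 t$ ($P{\left(t \right)} = t \left(-4\right) + t = - 4 t + t = - 3 t$)
$A{\left(c \right)} = - \frac{4}{c}$
$\frac{2783}{I{\left(26,48 \right)}} + \frac{A{\left(P{\left(-6 \right)} \right)}}{-3009} = 2783 \frac{1}{\frac{1}{60}} + \frac{\left(-4\right) \frac{1}{\left(-3\right) \left(-6\right)}}{-3009} = 2783 \cdot 60 + - \frac{4}{18} \left(- \frac{1}{3009}\right) = 166980 + \left(-4\right) \frac{1}{18} \left(- \frac{1}{3009}\right) = 166980 - - \frac{2}{27081} = 166980 + \frac{2}{27081} = \frac{4521985382}{27081}$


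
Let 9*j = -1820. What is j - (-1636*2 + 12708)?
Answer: -86744/9 ≈ -9638.2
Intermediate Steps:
j = -1820/9 (j = (⅑)*(-1820) = -1820/9 ≈ -202.22)
j - (-1636*2 + 12708) = -1820/9 - (-1636*2 + 12708) = -1820/9 - (-3272 + 12708) = -1820/9 - 1*9436 = -1820/9 - 9436 = -86744/9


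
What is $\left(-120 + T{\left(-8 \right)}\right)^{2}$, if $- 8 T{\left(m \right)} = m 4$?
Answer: $13456$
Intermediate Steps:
$T{\left(m \right)} = - \frac{m}{2}$ ($T{\left(m \right)} = - \frac{m 4}{8} = - \frac{4 m}{8} = - \frac{m}{2}$)
$\left(-120 + T{\left(-8 \right)}\right)^{2} = \left(-120 - -4\right)^{2} = \left(-120 + 4\right)^{2} = \left(-116\right)^{2} = 13456$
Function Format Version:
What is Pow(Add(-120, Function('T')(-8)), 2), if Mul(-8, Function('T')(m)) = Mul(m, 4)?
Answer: 13456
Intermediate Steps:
Function('T')(m) = Mul(Rational(-1, 2), m) (Function('T')(m) = Mul(Rational(-1, 8), Mul(m, 4)) = Mul(Rational(-1, 8), Mul(4, m)) = Mul(Rational(-1, 2), m))
Pow(Add(-120, Function('T')(-8)), 2) = Pow(Add(-120, Mul(Rational(-1, 2), -8)), 2) = Pow(Add(-120, 4), 2) = Pow(-116, 2) = 13456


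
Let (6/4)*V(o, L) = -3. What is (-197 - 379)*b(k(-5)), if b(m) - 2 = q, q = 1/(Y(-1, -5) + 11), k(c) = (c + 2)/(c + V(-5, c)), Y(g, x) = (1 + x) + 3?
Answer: -6048/5 ≈ -1209.6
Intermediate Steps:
Y(g, x) = 4 + x
V(o, L) = -2 (V(o, L) = (2/3)*(-3) = -2)
k(c) = (2 + c)/(-2 + c) (k(c) = (c + 2)/(c - 2) = (2 + c)/(-2 + c))
q = 1/10 (q = 1/((4 - 5) + 11) = 1/(-1 + 11) = 1/10 ≈ 0.10000)
b(m) = 21/10 (b(m) = 2 + 1/10 = 21/10)
(-197 - 379)*b(k(-5)) = (-197 - 379)*(21/10) = -576*21/10 = -6048/5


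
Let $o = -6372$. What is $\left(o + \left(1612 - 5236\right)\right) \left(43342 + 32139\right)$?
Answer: $-754508076$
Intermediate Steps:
$\left(o + \left(1612 - 5236\right)\right) \left(43342 + 32139\right) = \left(-6372 + \left(1612 - 5236\right)\right) \left(43342 + 32139\right) = \left(-6372 + \left(1612 - 5236\right)\right) 75481 = \left(-6372 - 3624\right) 75481 = \left(-9996\right) 75481 = -754508076$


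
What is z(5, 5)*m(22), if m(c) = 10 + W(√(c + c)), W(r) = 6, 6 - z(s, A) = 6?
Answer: 0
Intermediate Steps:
z(s, A) = 0 (z(s, A) = 6 - 1*6 = 6 - 6 = 0)
m(c) = 16 (m(c) = 10 + 6 = 16)
z(5, 5)*m(22) = 0*16 = 0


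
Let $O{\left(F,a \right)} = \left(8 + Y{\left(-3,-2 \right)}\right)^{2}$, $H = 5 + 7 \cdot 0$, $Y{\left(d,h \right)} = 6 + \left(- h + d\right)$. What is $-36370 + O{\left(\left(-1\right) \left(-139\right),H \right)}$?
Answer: $-36201$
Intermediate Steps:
$Y{\left(d,h \right)} = 6 + d - h$ ($Y{\left(d,h \right)} = 6 + \left(d - h\right) = 6 + d - h$)
$H = 5$ ($H = 5 + 0 = 5$)
$O{\left(F,a \right)} = 169$ ($O{\left(F,a \right)} = \left(8 - -5\right)^{2} = \left(8 + \left(6 - 3 + 2\right)\right)^{2} = \left(8 + 5\right)^{2} = 13^{2} = 169$)
$-36370 + O{\left(\left(-1\right) \left(-139\right),H \right)} = -36370 + 169 = -36201$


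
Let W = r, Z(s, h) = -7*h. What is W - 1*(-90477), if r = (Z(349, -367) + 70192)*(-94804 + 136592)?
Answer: 3040627145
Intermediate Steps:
r = 3040536668 (r = (-7*(-367) + 70192)*(-94804 + 136592) = (2569 + 70192)*41788 = 72761*41788 = 3040536668)
W = 3040536668
W - 1*(-90477) = 3040536668 - 1*(-90477) = 3040536668 + 90477 = 3040627145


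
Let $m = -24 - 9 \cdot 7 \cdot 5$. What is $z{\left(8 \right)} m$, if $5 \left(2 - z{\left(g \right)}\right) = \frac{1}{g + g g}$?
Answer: $- \frac{81247}{120} \approx -677.06$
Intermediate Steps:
$z{\left(g \right)} = 2 - \frac{1}{5 \left(g + g^{2}\right)}$ ($z{\left(g \right)} = 2 - \frac{1}{5 \left(g + g g\right)} = 2 - \frac{1}{5 \left(g + g^{2}\right)}$)
$m = -339$ ($m = -24 - 315 = -339$)
$z{\left(8 \right)} m = \frac{-1 + 10 \cdot 8 + 10 \cdot 8^{2}}{5 \cdot 8 \left(1 + 8\right)} \left(-339\right) = \frac{1}{5} \cdot \frac{1}{8} \cdot \frac{1}{9} \left(-1 + 80 + 10 \cdot 64\right) \left(-339\right) = \frac{1}{5} \cdot \frac{1}{8} \cdot \frac{1}{9} \left(-1 + 80 + 640\right) \left(-339\right) = \frac{1}{5} \cdot \frac{1}{8} \cdot \frac{1}{9} \cdot 719 \left(-339\right) = \frac{719}{360} \left(-339\right) = - \frac{81247}{120}$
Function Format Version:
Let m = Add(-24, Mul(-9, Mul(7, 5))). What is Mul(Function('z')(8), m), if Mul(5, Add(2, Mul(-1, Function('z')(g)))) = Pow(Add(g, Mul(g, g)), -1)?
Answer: Rational(-81247, 120) ≈ -677.06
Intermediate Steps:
Function('z')(g) = Add(2, Mul(Rational(-1, 5), Pow(Add(g, Pow(g, 2)), -1))) (Function('z')(g) = Add(2, Mul(Rational(-1, 5), Pow(Add(g, Mul(g, g)), -1))) = Add(2, Mul(Rational(-1, 5), Pow(Add(g, Pow(g, 2)), -1))))
m = -339 (m = Add(-24, Mul(-9, 35)) = Add(-24, -315) = -339)
Mul(Function('z')(8), m) = Mul(Mul(Rational(1, 5), Pow(8, -1), Pow(Add(1, 8), -1), Add(-1, Mul(10, 8), Mul(10, Pow(8, 2)))), -339) = Mul(Mul(Rational(1, 5), Rational(1, 8), Pow(9, -1), Add(-1, 80, Mul(10, 64))), -339) = Mul(Mul(Rational(1, 5), Rational(1, 8), Rational(1, 9), Add(-1, 80, 640)), -339) = Mul(Mul(Rational(1, 5), Rational(1, 8), Rational(1, 9), 719), -339) = Mul(Rational(719, 360), -339) = Rational(-81247, 120)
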